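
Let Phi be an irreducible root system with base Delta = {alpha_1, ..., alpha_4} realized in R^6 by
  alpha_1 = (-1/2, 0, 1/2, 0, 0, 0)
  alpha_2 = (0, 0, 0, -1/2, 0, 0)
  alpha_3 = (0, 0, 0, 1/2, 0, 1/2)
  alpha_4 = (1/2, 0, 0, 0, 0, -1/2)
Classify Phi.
type B_4

Compute the Cartan integers a_ij = 2(alpha_i, alpha_j)/(alpha_j, alpha_j); the resulting 4x4 Cartan matrix is
[[2, 0, 0, -1], [0, 2, -1, 0], [0, -2, 2, -1], [-1, 0, -1, 2]].
The roots have two lengths (squared-length ratio 2:1); the short ones are alpha_{2}. The associated Dynkin diagram is a chain of 4 nodes with a double edge at one end; the terminal node there is the unique short simple root (B_4), so the type is B_4 (the algebra so(9)).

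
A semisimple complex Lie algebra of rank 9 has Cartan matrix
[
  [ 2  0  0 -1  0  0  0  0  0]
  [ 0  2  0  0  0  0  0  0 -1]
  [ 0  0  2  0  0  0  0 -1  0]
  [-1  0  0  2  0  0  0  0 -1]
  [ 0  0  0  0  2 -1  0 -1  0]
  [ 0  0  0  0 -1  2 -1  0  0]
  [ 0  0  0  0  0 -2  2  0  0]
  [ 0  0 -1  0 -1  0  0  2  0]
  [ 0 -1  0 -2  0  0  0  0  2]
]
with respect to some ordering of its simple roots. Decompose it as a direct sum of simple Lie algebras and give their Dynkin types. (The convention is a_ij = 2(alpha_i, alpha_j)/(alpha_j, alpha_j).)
type C_5 + type F_4

The diagram associated to this matrix has two connected components: the simple roots {alpha_3, alpha_5, alpha_6, alpha_7, alpha_8} form a chain of 5 nodes with a double edge at one end; the terminal node there is the unique long simple root (C_5), and {alpha_1, alpha_2, alpha_4, alpha_9} form a chain of 4 nodes with a double edge between the middle two (F_4). A semisimple Lie algebra decomposes uniquely as the direct sum of simple ideals, one per connected component of its Dynkin diagram, so g ≅ C_5 ⊕ F_4 (dimension 55 + 52 = 107).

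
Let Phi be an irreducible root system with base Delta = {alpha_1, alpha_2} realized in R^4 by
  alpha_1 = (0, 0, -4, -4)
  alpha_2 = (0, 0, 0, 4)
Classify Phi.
Compute the Cartan integers a_ij = 2(alpha_i, alpha_j)/(alpha_j, alpha_j); the resulting 2x2 Cartan matrix is
[[2, -2], [-1, 2]].
The roots have two lengths (squared-length ratio 2:1); the short ones are alpha_{2}. The associated Dynkin diagram is a chain of 2 nodes with a double edge at one end; the terminal node there is the unique short simple root (B_2), so the type is B_2 (the algebra so(5)).

B_2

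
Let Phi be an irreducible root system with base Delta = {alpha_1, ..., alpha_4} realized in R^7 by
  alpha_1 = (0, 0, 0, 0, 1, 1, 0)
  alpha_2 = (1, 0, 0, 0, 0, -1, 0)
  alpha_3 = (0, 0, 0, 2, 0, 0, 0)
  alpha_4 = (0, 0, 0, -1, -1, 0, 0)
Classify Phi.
type C_4

Compute the Cartan integers a_ij = 2(alpha_i, alpha_j)/(alpha_j, alpha_j); the resulting 4x4 Cartan matrix is
[[2, -1, 0, -1], [-1, 2, 0, 0], [0, 0, 2, -2], [-1, 0, -1, 2]].
The roots have two lengths (squared-length ratio 2:1); the short ones are alpha_{1,2,4}. The associated Dynkin diagram is a chain of 4 nodes with a double edge at one end; the terminal node there is the unique long simple root (C_4), so the type is C_4 (the algebra sp(8)).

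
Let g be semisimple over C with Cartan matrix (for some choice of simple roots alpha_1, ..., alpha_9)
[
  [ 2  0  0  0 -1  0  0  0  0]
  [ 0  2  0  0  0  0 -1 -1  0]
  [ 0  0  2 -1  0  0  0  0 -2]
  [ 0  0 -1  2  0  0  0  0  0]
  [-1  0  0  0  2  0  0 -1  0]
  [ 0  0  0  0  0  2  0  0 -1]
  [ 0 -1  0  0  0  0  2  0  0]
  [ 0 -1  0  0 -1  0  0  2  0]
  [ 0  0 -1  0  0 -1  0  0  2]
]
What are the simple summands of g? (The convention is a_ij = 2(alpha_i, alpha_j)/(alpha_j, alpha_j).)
The diagram associated to this matrix has two connected components: the simple roots {alpha_1, alpha_2, alpha_5, alpha_7, alpha_8} form a chain of 5 nodes with single edges (A_5), and {alpha_3, alpha_4, alpha_6, alpha_9} form a chain of 4 nodes with a double edge between the middle two (F_4). A semisimple Lie algebra decomposes uniquely as the direct sum of simple ideals, one per connected component of its Dynkin diagram, so g ≅ A_5 ⊕ F_4 (dimension 35 + 52 = 87).

type A_5 ⊕ type F_4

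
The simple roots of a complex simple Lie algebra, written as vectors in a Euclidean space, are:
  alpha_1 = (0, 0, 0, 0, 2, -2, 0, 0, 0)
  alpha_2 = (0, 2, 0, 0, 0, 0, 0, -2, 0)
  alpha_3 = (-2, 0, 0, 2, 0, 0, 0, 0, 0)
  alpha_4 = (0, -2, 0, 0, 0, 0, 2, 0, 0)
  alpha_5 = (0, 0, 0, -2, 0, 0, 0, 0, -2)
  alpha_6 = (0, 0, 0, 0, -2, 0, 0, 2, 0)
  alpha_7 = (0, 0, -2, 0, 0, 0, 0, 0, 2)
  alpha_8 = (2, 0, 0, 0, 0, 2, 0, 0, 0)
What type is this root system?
Compute the Cartan integers a_ij = 2(alpha_i, alpha_j)/(alpha_j, alpha_j); the resulting 8x8 Cartan matrix is
[[2, 0, 0, 0, 0, -1, 0, -1], [0, 2, 0, -1, 0, -1, 0, 0], [0, 0, 2, 0, -1, 0, 0, -1], [0, -1, 0, 2, 0, 0, 0, 0], [0, 0, -1, 0, 2, 0, -1, 0], [-1, -1, 0, 0, 0, 2, 0, 0], [0, 0, 0, 0, -1, 0, 2, 0], [-1, 0, -1, 0, 0, 0, 0, 2]].
All simple roots have the same length, so the diagram is simply laced. The associated Dynkin diagram is a chain of 8 nodes with single edges (A_8), so the type is A_8 (the algebra sl(9)).

A_8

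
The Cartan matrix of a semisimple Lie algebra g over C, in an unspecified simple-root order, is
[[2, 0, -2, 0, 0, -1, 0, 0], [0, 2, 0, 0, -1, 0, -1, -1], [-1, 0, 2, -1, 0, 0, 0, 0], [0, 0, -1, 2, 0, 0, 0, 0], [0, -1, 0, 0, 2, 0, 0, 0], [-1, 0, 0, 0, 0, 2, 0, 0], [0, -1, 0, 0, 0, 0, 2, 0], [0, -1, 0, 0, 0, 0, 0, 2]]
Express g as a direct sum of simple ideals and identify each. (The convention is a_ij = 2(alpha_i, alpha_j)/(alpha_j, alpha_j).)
The diagram associated to this matrix has two connected components: the simple roots {alpha_2, alpha_5, alpha_7, alpha_8} form a chain of 2 nodes with a fork of two nodes at one end (D_4), and {alpha_1, alpha_3, alpha_4, alpha_6} form a chain of 4 nodes with a double edge between the middle two (F_4). A semisimple Lie algebra decomposes uniquely as the direct sum of simple ideals, one per connected component of its Dynkin diagram, so g ≅ D_4 ⊕ F_4 (dimension 28 + 52 = 80).

type D_4 + type F_4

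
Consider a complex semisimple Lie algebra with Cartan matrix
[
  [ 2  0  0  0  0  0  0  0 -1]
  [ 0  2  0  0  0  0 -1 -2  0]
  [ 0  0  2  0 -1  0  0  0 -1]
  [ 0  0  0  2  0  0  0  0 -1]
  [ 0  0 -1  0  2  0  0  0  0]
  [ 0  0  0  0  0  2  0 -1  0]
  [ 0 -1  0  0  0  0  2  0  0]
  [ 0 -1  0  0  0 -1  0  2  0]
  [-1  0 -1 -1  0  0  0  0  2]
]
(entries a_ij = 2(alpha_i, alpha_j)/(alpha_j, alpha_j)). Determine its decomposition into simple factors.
D_5 ⊕ F_4

The diagram associated to this matrix has two connected components: the simple roots {alpha_1, alpha_3, alpha_4, alpha_5, alpha_9} form a chain of 3 nodes with a fork of two nodes at one end (D_5), and {alpha_2, alpha_6, alpha_7, alpha_8} form a chain of 4 nodes with a double edge between the middle two (F_4). A semisimple Lie algebra decomposes uniquely as the direct sum of simple ideals, one per connected component of its Dynkin diagram, so g ≅ D_5 ⊕ F_4 (dimension 45 + 52 = 97).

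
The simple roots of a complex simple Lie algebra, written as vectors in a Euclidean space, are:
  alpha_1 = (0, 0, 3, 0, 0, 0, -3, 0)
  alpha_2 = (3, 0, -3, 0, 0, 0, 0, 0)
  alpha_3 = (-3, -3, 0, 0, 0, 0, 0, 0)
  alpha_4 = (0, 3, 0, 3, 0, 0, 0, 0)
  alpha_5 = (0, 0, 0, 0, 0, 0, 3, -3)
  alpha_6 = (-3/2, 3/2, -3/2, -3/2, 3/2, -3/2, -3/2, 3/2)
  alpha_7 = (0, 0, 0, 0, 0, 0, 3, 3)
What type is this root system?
E7

Compute the Cartan integers a_ij = 2(alpha_i, alpha_j)/(alpha_j, alpha_j); the resulting 7x7 Cartan matrix is
[[2, -1, 0, 0, -1, 0, -1], [-1, 2, -1, 0, 0, 0, 0], [0, -1, 2, -1, 0, 0, 0], [0, 0, -1, 2, 0, 0, 0], [-1, 0, 0, 0, 2, -1, 0], [0, 0, 0, 0, -1, 2, 0], [-1, 0, 0, 0, 0, 0, 2]].
All simple roots have the same length, so the diagram is simply laced. The associated Dynkin diagram is a chain of 6 nodes with one extra node attached to the third node from one end (E_7), so the type is E_7.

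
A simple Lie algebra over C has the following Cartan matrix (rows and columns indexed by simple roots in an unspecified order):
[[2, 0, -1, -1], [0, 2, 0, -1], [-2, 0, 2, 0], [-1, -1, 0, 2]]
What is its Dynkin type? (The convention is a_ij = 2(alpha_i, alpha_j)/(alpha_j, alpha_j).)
C4

The matrix has rank 4 with 2's on the diagonal. Reading the off-diagonal entries as Dynkin edges (a single edge where a_ij = a_ji = -1; a double or triple edge where a_ij * a_ji = 2 or 3), the diagram is a chain of 4 nodes with a double edge at one end; the terminal node there is the unique long simple root (C_4). One simple-root ordering that puts it in standard form is (alpha_2, alpha_4, alpha_1, alpha_3). So the algebra is type C_4, i.e. sp(8).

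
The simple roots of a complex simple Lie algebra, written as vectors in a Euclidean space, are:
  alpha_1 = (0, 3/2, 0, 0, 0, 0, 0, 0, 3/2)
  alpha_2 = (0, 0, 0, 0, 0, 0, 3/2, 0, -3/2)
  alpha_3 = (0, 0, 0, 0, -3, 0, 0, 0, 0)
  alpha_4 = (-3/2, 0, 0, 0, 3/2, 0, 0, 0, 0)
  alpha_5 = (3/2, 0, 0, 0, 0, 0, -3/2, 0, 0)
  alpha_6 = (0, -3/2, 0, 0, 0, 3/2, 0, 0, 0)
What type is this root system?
Compute the Cartan integers a_ij = 2(alpha_i, alpha_j)/(alpha_j, alpha_j); the resulting 6x6 Cartan matrix is
[[2, -1, 0, 0, 0, -1], [-1, 2, 0, 0, -1, 0], [0, 0, 2, -2, 0, 0], [0, 0, -1, 2, -1, 0], [0, -1, 0, -1, 2, 0], [-1, 0, 0, 0, 0, 2]].
The roots have two lengths (squared-length ratio 2:1); the short ones are alpha_{1,2,4,5,6}. The associated Dynkin diagram is a chain of 6 nodes with a double edge at one end; the terminal node there is the unique long simple root (C_6), so the type is C_6 (the algebra sp(12)).

C_6 (sp(12))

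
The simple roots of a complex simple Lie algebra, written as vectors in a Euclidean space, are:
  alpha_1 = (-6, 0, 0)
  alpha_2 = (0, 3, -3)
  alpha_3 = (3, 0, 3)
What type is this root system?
Compute the Cartan integers a_ij = 2(alpha_i, alpha_j)/(alpha_j, alpha_j); the resulting 3x3 Cartan matrix is
[[2, 0, -2], [0, 2, -1], [-1, -1, 2]].
The roots have two lengths (squared-length ratio 2:1); the short ones are alpha_{2,3}. The associated Dynkin diagram is a chain of 3 nodes with a double edge at one end; the terminal node there is the unique long simple root (C_3), so the type is C_3 (the algebra sp(6)).

C3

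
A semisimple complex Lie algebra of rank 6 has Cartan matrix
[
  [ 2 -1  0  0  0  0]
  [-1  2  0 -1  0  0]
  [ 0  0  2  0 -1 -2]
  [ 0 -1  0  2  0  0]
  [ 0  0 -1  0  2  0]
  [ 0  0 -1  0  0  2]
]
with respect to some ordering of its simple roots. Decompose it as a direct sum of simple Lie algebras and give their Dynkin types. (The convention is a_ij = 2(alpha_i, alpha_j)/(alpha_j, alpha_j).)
The diagram associated to this matrix has two connected components: the simple roots {alpha_1, alpha_2, alpha_4} form a chain of 3 nodes with single edges (A_3), and {alpha_3, alpha_5, alpha_6} form a chain of 3 nodes with a double edge at one end; the terminal node there is the unique short simple root (B_3). A semisimple Lie algebra decomposes uniquely as the direct sum of simple ideals, one per connected component of its Dynkin diagram, so g ≅ A_3 ⊕ B_3 (dimension 15 + 21 = 36).

A_3 + B_3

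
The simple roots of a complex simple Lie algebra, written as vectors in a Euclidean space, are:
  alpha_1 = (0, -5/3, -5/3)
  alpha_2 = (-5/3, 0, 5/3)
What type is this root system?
type A_2

Compute the Cartan integers a_ij = 2(alpha_i, alpha_j)/(alpha_j, alpha_j); the resulting 2x2 Cartan matrix is
[[2, -1], [-1, 2]].
All simple roots have the same length, so the diagram is simply laced. The associated Dynkin diagram is a chain of 2 nodes with single edges (A_2), so the type is A_2 (the algebra sl(3)).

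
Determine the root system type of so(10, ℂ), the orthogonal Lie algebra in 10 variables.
This is so(10) with 10 even, which has dimension 10(10-1)/2 = 45 and rank 10/2 = 5. In the classification of classical Lie algebras, the orthogonal algebra so(2n) in an even number of variables has type D_n; here n = 5, so the Dynkin diagram is a chain of 3 nodes with a fork of two nodes at one end (D_5). Hence the type is D_5.

type D_5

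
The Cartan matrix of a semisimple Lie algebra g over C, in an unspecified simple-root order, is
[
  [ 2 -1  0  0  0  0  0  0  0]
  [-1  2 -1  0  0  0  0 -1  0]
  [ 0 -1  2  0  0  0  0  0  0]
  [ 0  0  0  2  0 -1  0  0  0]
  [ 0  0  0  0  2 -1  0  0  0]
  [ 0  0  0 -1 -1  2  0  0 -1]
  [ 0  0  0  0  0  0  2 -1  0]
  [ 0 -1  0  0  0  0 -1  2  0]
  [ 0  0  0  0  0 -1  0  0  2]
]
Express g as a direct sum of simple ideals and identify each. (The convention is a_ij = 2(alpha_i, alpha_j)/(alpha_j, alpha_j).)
D_4 + D_5

The diagram associated to this matrix has two connected components: the simple roots {alpha_4, alpha_5, alpha_6, alpha_9} form a chain of 2 nodes with a fork of two nodes at one end (D_4), and {alpha_1, alpha_2, alpha_3, alpha_7, alpha_8} form a chain of 3 nodes with a fork of two nodes at one end (D_5). A semisimple Lie algebra decomposes uniquely as the direct sum of simple ideals, one per connected component of its Dynkin diagram, so g ≅ D_4 ⊕ D_5 (dimension 28 + 45 = 73).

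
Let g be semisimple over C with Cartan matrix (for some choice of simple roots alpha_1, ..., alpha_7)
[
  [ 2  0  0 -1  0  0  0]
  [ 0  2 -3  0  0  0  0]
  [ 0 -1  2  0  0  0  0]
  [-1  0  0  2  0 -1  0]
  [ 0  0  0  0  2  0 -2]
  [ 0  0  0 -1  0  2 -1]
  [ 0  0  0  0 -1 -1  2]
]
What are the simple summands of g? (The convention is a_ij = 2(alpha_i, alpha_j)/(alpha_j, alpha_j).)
The diagram associated to this matrix has two connected components: the simple roots {alpha_1, alpha_4, alpha_5, alpha_6, alpha_7} form a chain of 5 nodes with a double edge at one end; the terminal node there is the unique long simple root (C_5), and {alpha_2, alpha_3} form two nodes joined by a triple edge (G_2). A semisimple Lie algebra decomposes uniquely as the direct sum of simple ideals, one per connected component of its Dynkin diagram, so g ≅ C_5 ⊕ G_2 (dimension 55 + 14 = 69).

C_5 (sp(10)) ⊕ G_2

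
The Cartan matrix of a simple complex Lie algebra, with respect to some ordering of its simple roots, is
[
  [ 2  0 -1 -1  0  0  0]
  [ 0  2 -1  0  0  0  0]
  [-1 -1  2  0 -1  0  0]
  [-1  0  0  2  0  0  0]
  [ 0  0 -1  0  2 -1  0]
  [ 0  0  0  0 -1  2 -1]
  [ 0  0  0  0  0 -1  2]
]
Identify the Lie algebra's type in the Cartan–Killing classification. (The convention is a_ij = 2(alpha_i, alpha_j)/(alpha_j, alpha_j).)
The matrix has rank 7 with 2's on the diagonal. Reading the off-diagonal entries as Dynkin edges (a single edge where a_ij = a_ji = -1; a double or triple edge where a_ij * a_ji = 2 or 3), the diagram is a chain of 6 nodes with one extra node attached to the third node from one end (E_7). One simple-root ordering that puts it in standard form is (alpha_4, alpha_2, alpha_1, alpha_3, alpha_5, alpha_6, alpha_7). So the algebra is type E_7.

type E_7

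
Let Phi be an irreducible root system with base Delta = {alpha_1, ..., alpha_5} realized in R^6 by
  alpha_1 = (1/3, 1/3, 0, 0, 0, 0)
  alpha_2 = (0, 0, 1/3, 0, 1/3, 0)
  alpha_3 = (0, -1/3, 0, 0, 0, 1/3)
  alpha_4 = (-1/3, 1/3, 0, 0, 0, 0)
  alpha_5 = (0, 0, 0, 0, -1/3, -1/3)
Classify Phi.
Compute the Cartan integers a_ij = 2(alpha_i, alpha_j)/(alpha_j, alpha_j); the resulting 5x5 Cartan matrix is
[[2, 0, -1, 0, 0], [0, 2, 0, 0, -1], [-1, 0, 2, -1, -1], [0, 0, -1, 2, 0], [0, -1, -1, 0, 2]].
All simple roots have the same length, so the diagram is simply laced. The associated Dynkin diagram is a chain of 3 nodes with a fork of two nodes at one end (D_5), so the type is D_5 (the algebra so(10)).

D_5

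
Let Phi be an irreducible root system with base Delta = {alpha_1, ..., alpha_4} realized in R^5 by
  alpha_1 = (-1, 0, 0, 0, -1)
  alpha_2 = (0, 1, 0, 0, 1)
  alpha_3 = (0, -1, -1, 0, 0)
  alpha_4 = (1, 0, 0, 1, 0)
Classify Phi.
Compute the Cartan integers a_ij = 2(alpha_i, alpha_j)/(alpha_j, alpha_j); the resulting 4x4 Cartan matrix is
[[2, -1, 0, -1], [-1, 2, -1, 0], [0, -1, 2, 0], [-1, 0, 0, 2]].
All simple roots have the same length, so the diagram is simply laced. The associated Dynkin diagram is a chain of 4 nodes with single edges (A_4), so the type is A_4 (the algebra sl(5)).

type A_4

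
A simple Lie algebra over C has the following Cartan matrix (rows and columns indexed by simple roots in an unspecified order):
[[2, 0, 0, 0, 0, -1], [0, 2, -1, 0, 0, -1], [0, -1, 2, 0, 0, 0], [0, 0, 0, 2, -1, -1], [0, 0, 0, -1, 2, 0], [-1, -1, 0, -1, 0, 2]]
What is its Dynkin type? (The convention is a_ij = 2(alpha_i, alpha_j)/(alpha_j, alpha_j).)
The matrix has rank 6 with 2's on the diagonal. Reading the off-diagonal entries as Dynkin edges (a single edge where a_ij = a_ji = -1; a double or triple edge where a_ij * a_ji = 2 or 3), the diagram is a chain of 5 nodes with one extra node attached to the third node from one end (E_6). One simple-root ordering that puts it in standard form is (alpha_3, alpha_1, alpha_2, alpha_6, alpha_4, alpha_5). So the algebra is type E_6.

type E_6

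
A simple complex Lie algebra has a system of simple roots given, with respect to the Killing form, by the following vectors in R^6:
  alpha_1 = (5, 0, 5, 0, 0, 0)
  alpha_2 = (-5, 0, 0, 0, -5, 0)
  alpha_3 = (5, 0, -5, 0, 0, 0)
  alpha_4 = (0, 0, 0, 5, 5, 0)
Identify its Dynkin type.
D_4 (so(8))

Compute the Cartan integers a_ij = 2(alpha_i, alpha_j)/(alpha_j, alpha_j); the resulting 4x4 Cartan matrix is
[[2, -1, 0, 0], [-1, 2, -1, -1], [0, -1, 2, 0], [0, -1, 0, 2]].
All simple roots have the same length, so the diagram is simply laced. The associated Dynkin diagram is a chain of 2 nodes with a fork of two nodes at one end (D_4), so the type is D_4 (the algebra so(8)).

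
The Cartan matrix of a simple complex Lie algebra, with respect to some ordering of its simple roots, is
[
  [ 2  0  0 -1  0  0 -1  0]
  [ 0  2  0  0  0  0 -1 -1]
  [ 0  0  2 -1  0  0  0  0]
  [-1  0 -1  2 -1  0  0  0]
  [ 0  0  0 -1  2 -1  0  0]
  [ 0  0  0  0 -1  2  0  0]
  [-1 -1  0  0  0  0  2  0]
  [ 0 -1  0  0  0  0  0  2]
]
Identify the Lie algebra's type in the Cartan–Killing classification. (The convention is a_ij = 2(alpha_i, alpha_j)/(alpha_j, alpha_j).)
The matrix has rank 8 with 2's on the diagonal. Reading the off-diagonal entries as Dynkin edges (a single edge where a_ij = a_ji = -1; a double or triple edge where a_ij * a_ji = 2 or 3), the diagram is a chain of 7 nodes with one extra node attached to the third node from one end (E_8). One simple-root ordering that puts it in standard form is (alpha_6, alpha_3, alpha_5, alpha_4, alpha_1, alpha_7, alpha_2, alpha_8). So the algebra is type E_8.

E_8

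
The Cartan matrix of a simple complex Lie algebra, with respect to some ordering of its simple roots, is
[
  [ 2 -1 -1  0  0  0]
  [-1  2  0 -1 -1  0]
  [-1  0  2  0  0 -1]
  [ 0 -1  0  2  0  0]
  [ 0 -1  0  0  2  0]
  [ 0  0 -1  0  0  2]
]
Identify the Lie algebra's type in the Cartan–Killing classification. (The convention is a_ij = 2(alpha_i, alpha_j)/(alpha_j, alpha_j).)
D_6 (so(12))

The matrix has rank 6 with 2's on the diagonal. Reading the off-diagonal entries as Dynkin edges (a single edge where a_ij = a_ji = -1; a double or triple edge where a_ij * a_ji = 2 or 3), the diagram is a chain of 4 nodes with a fork of two nodes at one end (D_6). One simple-root ordering that puts it in standard form is (alpha_6, alpha_3, alpha_1, alpha_2, alpha_5, alpha_4). So the algebra is type D_6, i.e. so(12).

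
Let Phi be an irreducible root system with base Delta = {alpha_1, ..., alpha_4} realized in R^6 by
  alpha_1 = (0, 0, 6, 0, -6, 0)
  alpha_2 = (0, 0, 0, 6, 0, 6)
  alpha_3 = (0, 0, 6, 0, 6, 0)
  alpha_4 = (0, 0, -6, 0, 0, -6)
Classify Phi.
type D_4

Compute the Cartan integers a_ij = 2(alpha_i, alpha_j)/(alpha_j, alpha_j); the resulting 4x4 Cartan matrix is
[[2, 0, 0, -1], [0, 2, 0, -1], [0, 0, 2, -1], [-1, -1, -1, 2]].
All simple roots have the same length, so the diagram is simply laced. The associated Dynkin diagram is a chain of 2 nodes with a fork of two nodes at one end (D_4), so the type is D_4 (the algebra so(8)).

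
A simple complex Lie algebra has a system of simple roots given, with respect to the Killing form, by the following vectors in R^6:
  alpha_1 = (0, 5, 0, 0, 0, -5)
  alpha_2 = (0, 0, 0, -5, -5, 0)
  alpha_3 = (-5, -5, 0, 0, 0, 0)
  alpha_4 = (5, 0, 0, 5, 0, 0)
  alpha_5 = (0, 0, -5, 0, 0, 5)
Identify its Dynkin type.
Compute the Cartan integers a_ij = 2(alpha_i, alpha_j)/(alpha_j, alpha_j); the resulting 5x5 Cartan matrix is
[[2, 0, -1, 0, -1], [0, 2, 0, -1, 0], [-1, 0, 2, -1, 0], [0, -1, -1, 2, 0], [-1, 0, 0, 0, 2]].
All simple roots have the same length, so the diagram is simply laced. The associated Dynkin diagram is a chain of 5 nodes with single edges (A_5), so the type is A_5 (the algebra sl(6)).

type A_5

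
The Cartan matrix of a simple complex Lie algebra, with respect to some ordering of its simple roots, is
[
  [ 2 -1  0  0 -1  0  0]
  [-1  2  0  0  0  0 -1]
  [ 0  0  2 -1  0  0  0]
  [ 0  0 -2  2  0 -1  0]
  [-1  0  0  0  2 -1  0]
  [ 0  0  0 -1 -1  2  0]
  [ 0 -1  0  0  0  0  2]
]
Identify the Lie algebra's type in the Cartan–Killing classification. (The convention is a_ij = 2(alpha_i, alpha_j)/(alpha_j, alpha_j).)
B_7

The matrix has rank 7 with 2's on the diagonal. Reading the off-diagonal entries as Dynkin edges (a single edge where a_ij = a_ji = -1; a double or triple edge where a_ij * a_ji = 2 or 3), the diagram is a chain of 7 nodes with a double edge at one end; the terminal node there is the unique short simple root (B_7). One simple-root ordering that puts it in standard form is (alpha_7, alpha_2, alpha_1, alpha_5, alpha_6, alpha_4, alpha_3). So the algebra is type B_7, i.e. so(15).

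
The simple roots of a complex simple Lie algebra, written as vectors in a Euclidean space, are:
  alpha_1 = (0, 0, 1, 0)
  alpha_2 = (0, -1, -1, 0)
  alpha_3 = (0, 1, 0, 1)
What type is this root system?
Compute the Cartan integers a_ij = 2(alpha_i, alpha_j)/(alpha_j, alpha_j); the resulting 3x3 Cartan matrix is
[[2, -1, 0], [-2, 2, -1], [0, -1, 2]].
The roots have two lengths (squared-length ratio 2:1); the short ones are alpha_{1}. The associated Dynkin diagram is a chain of 3 nodes with a double edge at one end; the terminal node there is the unique short simple root (B_3), so the type is B_3 (the algebra so(7)).

type B_3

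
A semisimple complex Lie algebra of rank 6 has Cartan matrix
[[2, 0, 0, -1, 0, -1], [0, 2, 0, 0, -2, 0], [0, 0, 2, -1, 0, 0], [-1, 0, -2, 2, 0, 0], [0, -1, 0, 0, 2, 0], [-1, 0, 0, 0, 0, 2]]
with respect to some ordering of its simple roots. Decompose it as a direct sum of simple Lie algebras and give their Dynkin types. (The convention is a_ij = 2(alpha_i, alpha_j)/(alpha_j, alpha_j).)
The diagram associated to this matrix has two connected components: the simple roots {alpha_2, alpha_5} form a chain of 2 nodes with a double edge at one end; the terminal node there is the unique short simple root (B_2), and {alpha_1, alpha_3, alpha_4, alpha_6} form a chain of 4 nodes with a double edge at one end; the terminal node there is the unique short simple root (B_4). A semisimple Lie algebra decomposes uniquely as the direct sum of simple ideals, one per connected component of its Dynkin diagram, so g ≅ B_2 ⊕ B_4 (dimension 10 + 36 = 46).

type B_2 ⊕ type B_4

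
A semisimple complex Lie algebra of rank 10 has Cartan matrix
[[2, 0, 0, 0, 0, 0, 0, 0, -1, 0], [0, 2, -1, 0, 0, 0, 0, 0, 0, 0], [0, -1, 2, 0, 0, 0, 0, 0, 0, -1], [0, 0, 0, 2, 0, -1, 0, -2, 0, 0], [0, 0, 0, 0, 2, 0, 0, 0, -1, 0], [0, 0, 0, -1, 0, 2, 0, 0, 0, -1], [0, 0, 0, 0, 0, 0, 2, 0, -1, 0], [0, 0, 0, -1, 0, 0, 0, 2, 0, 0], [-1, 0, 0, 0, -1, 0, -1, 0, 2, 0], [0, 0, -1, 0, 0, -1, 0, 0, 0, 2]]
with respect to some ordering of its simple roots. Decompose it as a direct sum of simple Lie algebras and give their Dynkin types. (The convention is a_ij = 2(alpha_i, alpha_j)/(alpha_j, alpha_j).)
B_6 ⊕ D_4

The diagram associated to this matrix has two connected components: the simple roots {alpha_2, alpha_3, alpha_4, alpha_6, alpha_8, alpha_10} form a chain of 6 nodes with a double edge at one end; the terminal node there is the unique short simple root (B_6), and {alpha_1, alpha_5, alpha_7, alpha_9} form a chain of 2 nodes with a fork of two nodes at one end (D_4). A semisimple Lie algebra decomposes uniquely as the direct sum of simple ideals, one per connected component of its Dynkin diagram, so g ≅ B_6 ⊕ D_4 (dimension 78 + 28 = 106).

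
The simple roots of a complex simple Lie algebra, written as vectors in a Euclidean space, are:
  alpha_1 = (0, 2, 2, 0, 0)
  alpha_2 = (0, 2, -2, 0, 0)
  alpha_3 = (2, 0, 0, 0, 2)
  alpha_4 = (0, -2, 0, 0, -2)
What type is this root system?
Compute the Cartan integers a_ij = 2(alpha_i, alpha_j)/(alpha_j, alpha_j); the resulting 4x4 Cartan matrix is
[[2, 0, 0, -1], [0, 2, 0, -1], [0, 0, 2, -1], [-1, -1, -1, 2]].
All simple roots have the same length, so the diagram is simply laced. The associated Dynkin diagram is a chain of 2 nodes with a fork of two nodes at one end (D_4), so the type is D_4 (the algebra so(8)).

type D_4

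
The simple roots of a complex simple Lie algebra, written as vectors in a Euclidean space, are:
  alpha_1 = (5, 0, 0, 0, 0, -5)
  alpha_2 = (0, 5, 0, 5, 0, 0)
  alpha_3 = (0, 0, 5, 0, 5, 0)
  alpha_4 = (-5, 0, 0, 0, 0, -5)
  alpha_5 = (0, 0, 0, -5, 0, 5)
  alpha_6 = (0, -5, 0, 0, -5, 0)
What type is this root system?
D_6

Compute the Cartan integers a_ij = 2(alpha_i, alpha_j)/(alpha_j, alpha_j); the resulting 6x6 Cartan matrix is
[[2, 0, 0, 0, -1, 0], [0, 2, 0, 0, -1, -1], [0, 0, 2, 0, 0, -1], [0, 0, 0, 2, -1, 0], [-1, -1, 0, -1, 2, 0], [0, -1, -1, 0, 0, 2]].
All simple roots have the same length, so the diagram is simply laced. The associated Dynkin diagram is a chain of 4 nodes with a fork of two nodes at one end (D_6), so the type is D_6 (the algebra so(12)).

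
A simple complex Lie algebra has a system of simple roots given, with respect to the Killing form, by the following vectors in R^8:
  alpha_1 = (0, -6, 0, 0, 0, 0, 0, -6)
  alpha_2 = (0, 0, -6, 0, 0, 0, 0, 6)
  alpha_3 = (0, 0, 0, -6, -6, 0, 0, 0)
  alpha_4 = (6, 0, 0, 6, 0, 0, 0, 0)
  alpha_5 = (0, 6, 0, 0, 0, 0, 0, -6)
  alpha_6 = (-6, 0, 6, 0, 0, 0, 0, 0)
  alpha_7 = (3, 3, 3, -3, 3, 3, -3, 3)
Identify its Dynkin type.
E_7

Compute the Cartan integers a_ij = 2(alpha_i, alpha_j)/(alpha_j, alpha_j); the resulting 7x7 Cartan matrix is
[[2, -1, 0, 0, 0, 0, -1], [-1, 2, 0, 0, -1, -1, 0], [0, 0, 2, -1, 0, 0, 0], [0, 0, -1, 2, 0, -1, 0], [0, -1, 0, 0, 2, 0, 0], [0, -1, 0, -1, 0, 2, 0], [-1, 0, 0, 0, 0, 0, 2]].
All simple roots have the same length, so the diagram is simply laced. The associated Dynkin diagram is a chain of 6 nodes with one extra node attached to the third node from one end (E_7), so the type is E_7.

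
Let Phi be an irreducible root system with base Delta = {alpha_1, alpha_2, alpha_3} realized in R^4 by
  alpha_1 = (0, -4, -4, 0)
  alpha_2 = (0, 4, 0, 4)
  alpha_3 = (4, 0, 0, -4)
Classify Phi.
A3

Compute the Cartan integers a_ij = 2(alpha_i, alpha_j)/(alpha_j, alpha_j); the resulting 3x3 Cartan matrix is
[[2, -1, 0], [-1, 2, -1], [0, -1, 2]].
All simple roots have the same length, so the diagram is simply laced. The associated Dynkin diagram is a chain of 3 nodes with single edges (A_3), so the type is A_3 (the algebra sl(4)).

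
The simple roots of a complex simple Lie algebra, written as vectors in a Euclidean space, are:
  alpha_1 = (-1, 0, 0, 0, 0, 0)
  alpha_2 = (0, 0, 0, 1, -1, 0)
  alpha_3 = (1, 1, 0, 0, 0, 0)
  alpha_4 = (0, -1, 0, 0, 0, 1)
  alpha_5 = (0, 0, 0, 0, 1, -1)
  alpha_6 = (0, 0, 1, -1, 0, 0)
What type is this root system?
B_6

Compute the Cartan integers a_ij = 2(alpha_i, alpha_j)/(alpha_j, alpha_j); the resulting 6x6 Cartan matrix is
[[2, 0, -1, 0, 0, 0], [0, 2, 0, 0, -1, -1], [-2, 0, 2, -1, 0, 0], [0, 0, -1, 2, -1, 0], [0, -1, 0, -1, 2, 0], [0, -1, 0, 0, 0, 2]].
The roots have two lengths (squared-length ratio 2:1); the short ones are alpha_{1}. The associated Dynkin diagram is a chain of 6 nodes with a double edge at one end; the terminal node there is the unique short simple root (B_6), so the type is B_6 (the algebra so(13)).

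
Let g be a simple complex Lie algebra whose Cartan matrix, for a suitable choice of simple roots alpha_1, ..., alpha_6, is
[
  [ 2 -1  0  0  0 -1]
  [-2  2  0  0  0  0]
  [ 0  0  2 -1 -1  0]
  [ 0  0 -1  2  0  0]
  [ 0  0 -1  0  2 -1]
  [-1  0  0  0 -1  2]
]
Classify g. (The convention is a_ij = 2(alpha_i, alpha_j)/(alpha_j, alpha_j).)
The matrix has rank 6 with 2's on the diagonal. Reading the off-diagonal entries as Dynkin edges (a single edge where a_ij = a_ji = -1; a double or triple edge where a_ij * a_ji = 2 or 3), the diagram is a chain of 6 nodes with a double edge at one end; the terminal node there is the unique long simple root (C_6). One simple-root ordering that puts it in standard form is (alpha_4, alpha_3, alpha_5, alpha_6, alpha_1, alpha_2). So the algebra is type C_6, i.e. sp(12).

C6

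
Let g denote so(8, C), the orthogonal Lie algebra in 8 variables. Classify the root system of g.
D4

This is so(8) with 8 even, which has dimension 8(8-1)/2 = 28 and rank 8/2 = 4. In the classification of classical Lie algebras, the orthogonal algebra so(2n) in an even number of variables has type D_n; here n = 4, so the Dynkin diagram is a chain of 2 nodes with a fork of two nodes at one end (D_4). Hence the type is D_4.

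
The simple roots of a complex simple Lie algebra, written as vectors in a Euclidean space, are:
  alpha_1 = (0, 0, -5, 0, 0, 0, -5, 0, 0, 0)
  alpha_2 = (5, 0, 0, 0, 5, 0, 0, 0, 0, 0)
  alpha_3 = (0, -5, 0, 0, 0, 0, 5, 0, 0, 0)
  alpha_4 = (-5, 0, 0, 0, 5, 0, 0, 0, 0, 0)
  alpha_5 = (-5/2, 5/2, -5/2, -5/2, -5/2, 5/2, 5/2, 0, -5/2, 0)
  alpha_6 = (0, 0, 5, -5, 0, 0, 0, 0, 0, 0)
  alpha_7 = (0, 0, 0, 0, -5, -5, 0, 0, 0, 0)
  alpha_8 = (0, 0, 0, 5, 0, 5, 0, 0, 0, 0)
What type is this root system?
E8

Compute the Cartan integers a_ij = 2(alpha_i, alpha_j)/(alpha_j, alpha_j); the resulting 8x8 Cartan matrix is
[[2, 0, -1, 0, 0, -1, 0, 0], [0, 2, 0, 0, -1, 0, -1, 0], [-1, 0, 2, 0, 0, 0, 0, 0], [0, 0, 0, 2, 0, 0, -1, 0], [0, -1, 0, 0, 2, 0, 0, 0], [-1, 0, 0, 0, 0, 2, 0, -1], [0, -1, 0, -1, 0, 0, 2, -1], [0, 0, 0, 0, 0, -1, -1, 2]].
All simple roots have the same length, so the diagram is simply laced. The associated Dynkin diagram is a chain of 7 nodes with one extra node attached to the third node from one end (E_8), so the type is E_8.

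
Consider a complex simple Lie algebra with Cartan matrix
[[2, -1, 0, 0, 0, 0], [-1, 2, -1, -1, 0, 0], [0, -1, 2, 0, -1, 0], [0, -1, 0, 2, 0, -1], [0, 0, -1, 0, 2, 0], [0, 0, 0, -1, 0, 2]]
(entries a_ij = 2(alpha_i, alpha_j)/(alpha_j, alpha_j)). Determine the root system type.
E_6

The matrix has rank 6 with 2's on the diagonal. Reading the off-diagonal entries as Dynkin edges (a single edge where a_ij = a_ji = -1; a double or triple edge where a_ij * a_ji = 2 or 3), the diagram is a chain of 5 nodes with one extra node attached to the third node from one end (E_6). One simple-root ordering that puts it in standard form is (alpha_6, alpha_1, alpha_4, alpha_2, alpha_3, alpha_5). So the algebra is type E_6.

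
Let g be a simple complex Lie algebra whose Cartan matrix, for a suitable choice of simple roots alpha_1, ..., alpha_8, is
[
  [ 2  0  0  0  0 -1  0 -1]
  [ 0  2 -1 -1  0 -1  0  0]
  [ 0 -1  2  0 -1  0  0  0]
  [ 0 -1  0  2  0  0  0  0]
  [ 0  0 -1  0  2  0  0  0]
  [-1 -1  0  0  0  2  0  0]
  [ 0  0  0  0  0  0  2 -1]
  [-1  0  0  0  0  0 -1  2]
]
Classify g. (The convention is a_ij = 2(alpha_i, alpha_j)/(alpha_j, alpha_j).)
E_8

The matrix has rank 8 with 2's on the diagonal. Reading the off-diagonal entries as Dynkin edges (a single edge where a_ij = a_ji = -1; a double or triple edge where a_ij * a_ji = 2 or 3), the diagram is a chain of 7 nodes with one extra node attached to the third node from one end (E_8). One simple-root ordering that puts it in standard form is (alpha_5, alpha_4, alpha_3, alpha_2, alpha_6, alpha_1, alpha_8, alpha_7). So the algebra is type E_8.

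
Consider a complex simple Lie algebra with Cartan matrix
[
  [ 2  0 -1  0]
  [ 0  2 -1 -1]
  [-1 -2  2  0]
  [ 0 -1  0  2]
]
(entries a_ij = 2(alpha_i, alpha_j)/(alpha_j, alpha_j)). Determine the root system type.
The matrix has rank 4 with 2's on the diagonal. Reading the off-diagonal entries as Dynkin edges (a single edge where a_ij = a_ji = -1; a double or triple edge where a_ij * a_ji = 2 or 3), the diagram is a chain of 4 nodes with a double edge between the middle two (F_4). One simple-root ordering that puts it in standard form is (alpha_1, alpha_3, alpha_2, alpha_4). So the algebra is type F_4.

F_4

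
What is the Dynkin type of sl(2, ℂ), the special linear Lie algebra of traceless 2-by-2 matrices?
A1

This is sl(2), which has dimension 2^2 - 1 = 3 and rank 2 - 1 = 1 (a Cartan subalgebra is the diagonal traceless matrices). In the classification of classical Lie algebras, the special linear algebra sl(n+1) has type A_n; here n = 1, so the Dynkin diagram is a chain of 1 nodes with single edges (A_1). Hence the type is A_1.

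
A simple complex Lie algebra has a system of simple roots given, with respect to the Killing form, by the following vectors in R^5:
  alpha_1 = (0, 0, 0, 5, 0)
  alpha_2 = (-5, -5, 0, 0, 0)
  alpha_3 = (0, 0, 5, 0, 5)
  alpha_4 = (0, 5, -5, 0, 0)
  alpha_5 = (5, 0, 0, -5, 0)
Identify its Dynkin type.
B_5 (so(11))

Compute the Cartan integers a_ij = 2(alpha_i, alpha_j)/(alpha_j, alpha_j); the resulting 5x5 Cartan matrix is
[[2, 0, 0, 0, -1], [0, 2, 0, -1, -1], [0, 0, 2, -1, 0], [0, -1, -1, 2, 0], [-2, -1, 0, 0, 2]].
The roots have two lengths (squared-length ratio 2:1); the short ones are alpha_{1}. The associated Dynkin diagram is a chain of 5 nodes with a double edge at one end; the terminal node there is the unique short simple root (B_5), so the type is B_5 (the algebra so(11)).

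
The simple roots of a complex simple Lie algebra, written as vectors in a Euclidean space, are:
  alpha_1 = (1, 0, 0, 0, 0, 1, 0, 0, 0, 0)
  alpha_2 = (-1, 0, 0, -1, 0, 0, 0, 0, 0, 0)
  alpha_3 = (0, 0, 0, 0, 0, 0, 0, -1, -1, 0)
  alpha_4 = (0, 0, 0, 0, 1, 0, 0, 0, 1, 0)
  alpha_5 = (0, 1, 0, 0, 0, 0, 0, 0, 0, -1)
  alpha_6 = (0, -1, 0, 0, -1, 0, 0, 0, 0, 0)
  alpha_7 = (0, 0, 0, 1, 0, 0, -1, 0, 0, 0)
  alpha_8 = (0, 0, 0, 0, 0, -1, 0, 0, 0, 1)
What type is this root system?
type A_8

Compute the Cartan integers a_ij = 2(alpha_i, alpha_j)/(alpha_j, alpha_j); the resulting 8x8 Cartan matrix is
[[2, -1, 0, 0, 0, 0, 0, -1], [-1, 2, 0, 0, 0, 0, -1, 0], [0, 0, 2, -1, 0, 0, 0, 0], [0, 0, -1, 2, 0, -1, 0, 0], [0, 0, 0, 0, 2, -1, 0, -1], [0, 0, 0, -1, -1, 2, 0, 0], [0, -1, 0, 0, 0, 0, 2, 0], [-1, 0, 0, 0, -1, 0, 0, 2]].
All simple roots have the same length, so the diagram is simply laced. The associated Dynkin diagram is a chain of 8 nodes with single edges (A_8), so the type is A_8 (the algebra sl(9)).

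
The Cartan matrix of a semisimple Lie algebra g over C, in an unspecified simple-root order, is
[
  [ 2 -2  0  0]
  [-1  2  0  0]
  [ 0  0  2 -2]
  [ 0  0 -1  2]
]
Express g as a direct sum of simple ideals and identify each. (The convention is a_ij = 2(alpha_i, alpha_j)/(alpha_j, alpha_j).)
B_2 (so(5)) ⊕ B_2 (so(5))

The diagram associated to this matrix has two connected components: the simple roots {alpha_1, alpha_2} form a chain of 2 nodes with a double edge at one end; the terminal node there is the unique short simple root (B_2), and {alpha_3, alpha_4} form a chain of 2 nodes with a double edge at one end; the terminal node there is the unique short simple root (B_2). A semisimple Lie algebra decomposes uniquely as the direct sum of simple ideals, one per connected component of its Dynkin diagram, so g ≅ B_2 ⊕ B_2 (dimension 10 + 10 = 20).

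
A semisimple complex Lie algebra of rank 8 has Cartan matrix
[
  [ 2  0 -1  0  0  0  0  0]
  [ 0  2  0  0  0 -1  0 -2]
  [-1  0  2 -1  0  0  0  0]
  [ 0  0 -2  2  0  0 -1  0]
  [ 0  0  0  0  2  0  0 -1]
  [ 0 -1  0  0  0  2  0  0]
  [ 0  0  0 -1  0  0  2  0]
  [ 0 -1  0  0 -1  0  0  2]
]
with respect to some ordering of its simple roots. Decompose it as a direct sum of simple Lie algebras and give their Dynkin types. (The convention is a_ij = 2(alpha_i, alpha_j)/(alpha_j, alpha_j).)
The diagram associated to this matrix has two connected components: the simple roots {alpha_2, alpha_5, alpha_6, alpha_8} form a chain of 4 nodes with a double edge between the middle two (F_4), and {alpha_1, alpha_3, alpha_4, alpha_7} form a chain of 4 nodes with a double edge between the middle two (F_4). A semisimple Lie algebra decomposes uniquely as the direct sum of simple ideals, one per connected component of its Dynkin diagram, so g ≅ F_4 ⊕ F_4 (dimension 52 + 52 = 104).

type F_4 + type F_4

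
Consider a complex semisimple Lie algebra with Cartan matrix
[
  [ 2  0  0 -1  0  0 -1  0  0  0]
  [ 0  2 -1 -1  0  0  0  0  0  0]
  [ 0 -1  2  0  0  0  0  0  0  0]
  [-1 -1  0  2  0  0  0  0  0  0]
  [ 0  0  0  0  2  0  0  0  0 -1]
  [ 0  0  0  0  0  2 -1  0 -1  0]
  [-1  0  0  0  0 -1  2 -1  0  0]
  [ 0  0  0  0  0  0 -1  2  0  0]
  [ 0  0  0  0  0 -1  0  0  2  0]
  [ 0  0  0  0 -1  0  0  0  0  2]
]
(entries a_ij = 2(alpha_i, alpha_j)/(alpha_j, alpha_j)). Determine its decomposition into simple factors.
The diagram associated to this matrix has two connected components: the simple roots {alpha_5, alpha_10} form a chain of 2 nodes with single edges (A_2), and {alpha_1, alpha_2, alpha_3, alpha_4, alpha_6, alpha_7, alpha_8, alpha_9} form a chain of 7 nodes with one extra node attached to the third node from one end (E_8). A semisimple Lie algebra decomposes uniquely as the direct sum of simple ideals, one per connected component of its Dynkin diagram, so g ≅ A_2 ⊕ E_8 (dimension 8 + 248 = 256).

A_2 ⊕ E_8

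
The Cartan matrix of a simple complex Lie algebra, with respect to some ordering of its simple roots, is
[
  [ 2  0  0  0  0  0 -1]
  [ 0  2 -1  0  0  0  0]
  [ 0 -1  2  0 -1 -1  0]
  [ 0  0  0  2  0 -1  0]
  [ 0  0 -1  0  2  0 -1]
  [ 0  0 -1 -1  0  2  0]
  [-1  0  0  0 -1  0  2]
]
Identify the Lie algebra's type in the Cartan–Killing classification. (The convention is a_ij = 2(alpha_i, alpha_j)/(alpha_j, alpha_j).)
E7

The matrix has rank 7 with 2's on the diagonal. Reading the off-diagonal entries as Dynkin edges (a single edge where a_ij = a_ji = -1; a double or triple edge where a_ij * a_ji = 2 or 3), the diagram is a chain of 6 nodes with one extra node attached to the third node from one end (E_7). One simple-root ordering that puts it in standard form is (alpha_4, alpha_2, alpha_6, alpha_3, alpha_5, alpha_7, alpha_1). So the algebra is type E_7.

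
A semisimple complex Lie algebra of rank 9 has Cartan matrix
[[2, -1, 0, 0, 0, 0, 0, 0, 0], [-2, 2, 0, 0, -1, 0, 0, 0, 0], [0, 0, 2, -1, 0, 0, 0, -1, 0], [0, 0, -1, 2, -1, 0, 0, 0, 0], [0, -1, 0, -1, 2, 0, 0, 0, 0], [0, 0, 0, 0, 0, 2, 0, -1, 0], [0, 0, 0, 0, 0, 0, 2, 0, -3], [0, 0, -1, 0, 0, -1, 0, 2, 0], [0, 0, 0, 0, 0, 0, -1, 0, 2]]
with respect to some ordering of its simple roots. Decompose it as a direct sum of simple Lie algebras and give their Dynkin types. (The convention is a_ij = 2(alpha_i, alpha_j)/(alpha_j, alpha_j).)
B_7 (so(15)) ⊕ G_2

The diagram associated to this matrix has two connected components: the simple roots {alpha_1, alpha_2, alpha_3, alpha_4, alpha_5, alpha_6, alpha_8} form a chain of 7 nodes with a double edge at one end; the terminal node there is the unique short simple root (B_7), and {alpha_7, alpha_9} form two nodes joined by a triple edge (G_2). A semisimple Lie algebra decomposes uniquely as the direct sum of simple ideals, one per connected component of its Dynkin diagram, so g ≅ B_7 ⊕ G_2 (dimension 105 + 14 = 119).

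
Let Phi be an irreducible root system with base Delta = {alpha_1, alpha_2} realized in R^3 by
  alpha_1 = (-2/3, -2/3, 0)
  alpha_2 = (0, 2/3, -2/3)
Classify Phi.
Compute the Cartan integers a_ij = 2(alpha_i, alpha_j)/(alpha_j, alpha_j); the resulting 2x2 Cartan matrix is
[[2, -1], [-1, 2]].
All simple roots have the same length, so the diagram is simply laced. The associated Dynkin diagram is a chain of 2 nodes with single edges (A_2), so the type is A_2 (the algebra sl(3)).

A_2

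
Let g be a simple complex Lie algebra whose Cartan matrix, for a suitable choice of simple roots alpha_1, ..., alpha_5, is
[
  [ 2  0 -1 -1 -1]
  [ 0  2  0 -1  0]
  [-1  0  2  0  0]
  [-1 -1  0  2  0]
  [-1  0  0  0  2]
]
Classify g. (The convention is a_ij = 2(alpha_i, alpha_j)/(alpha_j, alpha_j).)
type D_5

The matrix has rank 5 with 2's on the diagonal. Reading the off-diagonal entries as Dynkin edges (a single edge where a_ij = a_ji = -1; a double or triple edge where a_ij * a_ji = 2 or 3), the diagram is a chain of 3 nodes with a fork of two nodes at one end (D_5). One simple-root ordering that puts it in standard form is (alpha_2, alpha_4, alpha_1, alpha_3, alpha_5). So the algebra is type D_5, i.e. so(10).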